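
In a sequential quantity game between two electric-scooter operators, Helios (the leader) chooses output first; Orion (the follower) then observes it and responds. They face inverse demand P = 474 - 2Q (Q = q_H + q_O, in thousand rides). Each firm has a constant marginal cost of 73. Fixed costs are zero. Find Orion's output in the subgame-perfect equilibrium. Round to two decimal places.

Solve by backward induction. Given q_H, the follower Orion maximises π_O = (474 - 2q_H - 2q_O)q_O - 73q_O.
Follower FOC: 401 - 2q_H - 4q_O = 0, so q_O(q_H) = (401 - 2q_H)/4.
The leader anticipates this reaction. Substituting into P = 474 - 2Q gives P = 547/2 - q_H, so π_H = (547/2 - q_H)q_H - 73q_H.
The leader's first-order condition 401/2 - 2q_H = 0 yields q_H = 401/4.
Then q_O = (401 - 2·(401/4))/4 = 401/8.

50.13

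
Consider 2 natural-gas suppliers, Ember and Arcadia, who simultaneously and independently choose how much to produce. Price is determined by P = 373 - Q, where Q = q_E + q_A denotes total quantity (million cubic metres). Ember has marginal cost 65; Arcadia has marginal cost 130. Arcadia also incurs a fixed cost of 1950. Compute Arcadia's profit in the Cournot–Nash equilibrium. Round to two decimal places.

Ember's profit: π_E = (373 - Q)q_E - (65q_E). Setting ∂π_E/∂q_E = 0: 308 - 2q_E - (q_A) = 0.
Arcadia's profit: π_A = (373 - Q)q_A - (130q_A). Setting ∂π_A/∂q_A = 0: 243 - 2q_A - (q_E) = 0.
Best responses: q_E = (308 - q_A)/2, q_A = (243 - q_E)/2.
Solving the pair: q_E = 373/3, q_A = 178/3.
Price P = 373 - 551/3 = 568/3.
Arcadia's profit: (568/3 - 130)·(178/3) - 1950 = 1570.4444.

1570.44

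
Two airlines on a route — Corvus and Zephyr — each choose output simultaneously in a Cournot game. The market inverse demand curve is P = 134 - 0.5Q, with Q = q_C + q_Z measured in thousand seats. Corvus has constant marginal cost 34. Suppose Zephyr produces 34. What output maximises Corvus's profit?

With the rival's output fixed at 34, Corvus's profit is π_C = (134 - (1/2)·34 - (1/2)q_C)q_C - (34q_C) = (117 - (1/2)q_C)q_C - (34q_C).
∂π_C/∂q_C = 83 - q_C = 0, so q_C = 83.

83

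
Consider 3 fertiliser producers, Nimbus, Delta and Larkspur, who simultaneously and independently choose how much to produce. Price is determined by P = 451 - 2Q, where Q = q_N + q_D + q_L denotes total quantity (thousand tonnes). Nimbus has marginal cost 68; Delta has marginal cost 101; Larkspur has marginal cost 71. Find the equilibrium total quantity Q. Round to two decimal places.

139.13

Nimbus's profit: π_N = (451 - 2Q)q_N - (68q_N). Setting ∂π_N/∂q_N = 0: 383 - 4q_N - 2(q_D + q_L) = 0.
Delta's first-order condition: 350 - 4q_D - 2(q_N + q_L) = 0.
Larkspur's first-order condition: 380 - 4q_L - 2(q_N + q_D) = 0.
Adding the 3 first-order conditions: 1113 − 8Q = 0, so Q = 1113/8.
Back-substituting: q_N = (383 − 1113/4)/2 = 419/8, q_D = (350 − 1113/4)/2 = 287/8, q_L = (380 − 1113/4)/2 = 407/8.
Total output Q = 419/8 + 287/8 + 407/8 = 1113/8.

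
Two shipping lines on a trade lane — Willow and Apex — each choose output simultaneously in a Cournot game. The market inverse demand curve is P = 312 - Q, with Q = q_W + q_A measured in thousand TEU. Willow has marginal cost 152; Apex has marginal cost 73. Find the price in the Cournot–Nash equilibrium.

Willow's profit: π_W = (312 - Q)q_W - (152q_W). Setting ∂π_W/∂q_W = 0: 160 - 2q_W - (q_A) = 0.
Apex's profit: π_A = (312 - Q)q_A - (73q_A). Setting ∂π_A/∂q_A = 0: 239 - 2q_A - (q_W) = 0.
Best responses: q_W = (160 - q_A)/2, q_A = (239 - q_W)/2.
Substituting one into the other gives q_W = 27 and q_A = 106.
Total output Q = 133, so price P = 312 - 133 = 179.

179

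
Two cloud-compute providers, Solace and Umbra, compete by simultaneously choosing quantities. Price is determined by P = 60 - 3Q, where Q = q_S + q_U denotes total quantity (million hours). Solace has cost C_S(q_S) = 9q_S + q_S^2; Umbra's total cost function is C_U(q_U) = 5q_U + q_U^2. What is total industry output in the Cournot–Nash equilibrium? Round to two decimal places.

Solace's profit: π_S = (60 - 3Q)q_S - (9q_S + q_S²). Setting ∂π_S/∂q_S = 0: 51 - 8q_S - 3(q_U) = 0.
Umbra's first-order condition: 55 - 8q_U - 3(q_S) = 0.
Rearranging gives the reaction functions q_S = (51 - 3q_U)/8 and q_U = (55 - 3q_S)/8.
Substituting one into the other gives q_S = 243/55 and q_U = 287/55.
Total output Q = 243/55 + 287/55 = 106/11.

9.64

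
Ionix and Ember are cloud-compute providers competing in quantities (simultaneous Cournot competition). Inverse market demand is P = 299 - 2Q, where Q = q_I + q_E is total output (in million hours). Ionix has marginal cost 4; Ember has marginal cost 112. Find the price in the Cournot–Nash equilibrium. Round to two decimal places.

Ionix's profit: π_I = (299 - 2Q)q_I - (4q_I). Setting ∂π_I/∂q_I = 0: 295 - 4q_I - 2(q_E) = 0.
Ember's profit: π_E = (299 - 2Q)q_E - (112q_E). Setting ∂π_E/∂q_E = 0: 187 - 4q_E - 2(q_I) = 0.
So q_I = (295 - 2q_E)/4 and q_E = (187 - 2q_I)/4.
Solving the pair: q_I = 403/6, q_E = 79/6.
Total output Q = 241/3, so price P = 299 - 2·(241/3) = 415/3.

138.33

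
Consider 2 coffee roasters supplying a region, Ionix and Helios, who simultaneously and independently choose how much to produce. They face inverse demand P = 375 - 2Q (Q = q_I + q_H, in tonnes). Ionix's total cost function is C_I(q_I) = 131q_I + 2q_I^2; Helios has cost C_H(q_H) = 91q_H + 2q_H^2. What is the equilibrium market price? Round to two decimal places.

269.40

Ionix's profit: π_I = (375 - 2Q)q_I - (131q_I + 2q_I²). Setting ∂π_I/∂q_I = 0: 244 - 8q_I - 2(q_H) = 0.
Helios's first-order condition: 284 - 8q_H - 2(q_I) = 0.
So q_I = (244 - 2q_H)/8 and q_H = (284 - 2q_I)/8.
Substituting one into the other gives q_I = 346/15 and q_H = 446/15.
Total output Q = 264/5, so price P = 375 - 2·(264/5) = 1347/5.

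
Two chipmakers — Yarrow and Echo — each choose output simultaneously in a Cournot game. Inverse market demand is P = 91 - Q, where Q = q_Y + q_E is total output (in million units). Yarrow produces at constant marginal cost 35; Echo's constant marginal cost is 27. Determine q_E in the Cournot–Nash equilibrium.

24

Yarrow's profit: π_Y = (91 - Q)q_Y - (35q_Y). Setting ∂π_Y/∂q_Y = 0: 56 - 2q_Y - (q_E) = 0.
Echo's profit: π_E = (91 - Q)q_E - (27q_E). Setting ∂π_E/∂q_E = 0: 64 - 2q_E - (q_Y) = 0.
Best responses: q_Y = (56 - q_E)/2, q_E = (64 - q_Y)/2.
Substituting one into the other gives q_Y = 16 and q_E = 24.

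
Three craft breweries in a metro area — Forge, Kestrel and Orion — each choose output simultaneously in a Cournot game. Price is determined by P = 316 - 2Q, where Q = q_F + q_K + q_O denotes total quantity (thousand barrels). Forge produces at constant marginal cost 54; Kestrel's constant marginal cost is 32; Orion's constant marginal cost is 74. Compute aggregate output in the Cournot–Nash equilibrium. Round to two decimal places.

Forge's profit: π_F = (316 - 2Q)q_F - (54q_F). Setting ∂π_F/∂q_F = 0: 262 - 4q_F - 2(q_K + q_O) = 0.
Kestrel's first-order condition: 284 - 4q_K - 2(q_F + q_O) = 0.
Orion's profit: π_O = (316 - 2Q)q_O - (74q_O). Setting ∂π_O/∂q_O = 0: 242 - 4q_O - 2(q_F + q_K) = 0.
Adding the 3 first-order conditions: 788 − 8Q = 0, so Q = 197/2.
Back-substituting: q_F = (262 − 197)/2 = 65/2, q_K = (284 − 197)/2 = 87/2, q_O = (242 − 197)/2 = 45/2.
Total output Q = 65/2 + 87/2 + 45/2 = 197/2.

98.50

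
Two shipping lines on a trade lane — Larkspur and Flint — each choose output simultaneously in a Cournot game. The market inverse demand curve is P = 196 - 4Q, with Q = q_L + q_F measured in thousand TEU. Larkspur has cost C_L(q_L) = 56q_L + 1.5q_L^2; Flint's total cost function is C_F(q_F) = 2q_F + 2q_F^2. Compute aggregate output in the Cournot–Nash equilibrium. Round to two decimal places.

Larkspur's profit: π_L = (196 - 4Q)q_L - (56q_L + (3/2)q_L²). Setting ∂π_L/∂q_L = 0: 140 - 11q_L - 4(q_F) = 0.
Flint's first-order condition: 194 - 12q_F - 4(q_L) = 0.
Best responses: q_L = (140 - 4q_F)/11, q_F = (194 - 4q_L)/12.
Substituting one into the other gives q_L = 226/29 and q_F = 787/58.
Total output Q = 226/29 + 787/58 = 1239/58.

21.36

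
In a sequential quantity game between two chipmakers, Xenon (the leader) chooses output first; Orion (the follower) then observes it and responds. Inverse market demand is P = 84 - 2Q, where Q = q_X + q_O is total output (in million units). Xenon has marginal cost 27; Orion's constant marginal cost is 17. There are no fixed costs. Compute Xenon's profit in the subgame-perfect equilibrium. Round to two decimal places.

Solve by backward induction. Given q_X, the follower Orion maximises π_O = (84 - 2q_X - 2q_O)q_O - 17q_O.
∂π_O/∂q_O = 67 - 2q_X - 4q_O = 0 gives the reaction function q_O = (67 - 2q_X)/4.
The leader anticipates this reaction. Substituting into P = 84 - 2Q gives P = 101/2 - q_X, so π_X = (101/2 - q_X)q_X - 27q_X.
Maximising: ∂π_X/∂q_X = 47/2 - 2q_X = 0, giving q_X = 47/4.
Then q_O = (67 - 2·(47/4))/4 = 87/8.
Price P = 84 - 2·(181/8) = 155/4.
Xenon's profit: (155/4 - 27)·(47/4) = 138.0625.

138.06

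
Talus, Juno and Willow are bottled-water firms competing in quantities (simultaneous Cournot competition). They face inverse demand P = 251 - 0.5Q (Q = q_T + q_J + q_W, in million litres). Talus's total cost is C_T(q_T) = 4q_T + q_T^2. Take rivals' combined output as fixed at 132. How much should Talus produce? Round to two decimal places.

With rivals' combined output fixed at 132, Talus's profit is π_T = (251 - (1/2)·132 - (1/2)q_T)q_T - (4q_T + q_T²) = (185 - (1/2)q_T)q_T - (4q_T + q_T²).
∂π_T/∂q_T = 181 - 3q_T = 0, so q_T = 181/3.

60.33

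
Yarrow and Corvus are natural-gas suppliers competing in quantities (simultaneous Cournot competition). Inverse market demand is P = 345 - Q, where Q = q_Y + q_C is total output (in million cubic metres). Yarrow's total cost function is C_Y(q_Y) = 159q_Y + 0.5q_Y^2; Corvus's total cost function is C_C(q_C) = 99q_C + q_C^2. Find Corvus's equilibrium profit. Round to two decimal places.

Yarrow's profit: π_Y = (345 - Q)q_Y - (159q_Y + (1/2)q_Y²). Setting ∂π_Y/∂q_Y = 0: 186 - 3q_Y - (q_C) = 0.
Corvus's profit: π_C = (345 - Q)q_C - (99q_C + q_C²). Setting ∂π_C/∂q_C = 0: 246 - 4q_C - (q_Y) = 0.
Best responses: q_Y = (186 - q_C)/3, q_C = (246 - q_Y)/4.
Substituting one into the other gives q_Y = 498/11 and q_C = 552/11.
Price P = 345 - 1050/11 = 249.5455.
Corvus's profit: 249.5455·(552/11) - 99·(552/11) - (552/11)² = 5036.4298.

5036.43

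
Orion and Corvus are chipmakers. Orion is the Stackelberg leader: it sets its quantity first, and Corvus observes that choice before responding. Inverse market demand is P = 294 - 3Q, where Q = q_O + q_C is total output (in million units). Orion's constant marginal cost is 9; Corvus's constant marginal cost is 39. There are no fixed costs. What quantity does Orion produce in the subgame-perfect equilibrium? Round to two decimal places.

52.50

The follower Corvus best-responds to any q_O: π_C = (294 - 3Q)q_C - 39q_C.
∂π_C/∂q_C = 255 - 3q_O - 6q_C = 0 gives the reaction function q_C = (255 - 3q_O)/6.
The leader anticipates this reaction. Substituting into P = 294 - 3Q gives P = 333/2 - (3/2)q_O, so π_O = (333/2 - (3/2)q_O)q_O - 9q_O.
Maximising: ∂π_O/∂q_O = 315/2 - 3q_O = 0, giving q_O = 105/2.
Then q_C = (255 - 3·(105/2))/6 = 65/4.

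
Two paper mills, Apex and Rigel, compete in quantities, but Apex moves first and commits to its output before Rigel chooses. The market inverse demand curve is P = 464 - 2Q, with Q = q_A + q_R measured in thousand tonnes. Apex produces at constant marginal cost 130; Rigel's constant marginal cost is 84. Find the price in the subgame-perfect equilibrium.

The follower Rigel best-responds to any q_A: π_R = (464 - 2Q)q_R - 84q_R.
Follower FOC: 380 - 2q_A - 4q_R = 0, so q_R(q_A) = (380 - 2q_A)/4.
Apex substitutes q_R(q_A) into its own profit: π_A = q_A(464 - 2q_A - (380 - 2q_A)/2) - 130q_A = (274 - q_A)q_A - 130q_A.
Maximising: ∂π_A/∂q_A = 144 - 2q_A = 0, giving q_A = 72.
Then q_R = (380 - 2·72)/4 = 59.
Total output Q = 131, so price P = 464 - 2·131 = 202.

202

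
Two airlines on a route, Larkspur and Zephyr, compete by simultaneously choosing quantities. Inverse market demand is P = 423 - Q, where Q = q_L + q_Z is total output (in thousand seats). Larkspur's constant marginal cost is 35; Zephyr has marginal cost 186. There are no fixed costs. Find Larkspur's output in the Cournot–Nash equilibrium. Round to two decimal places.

Larkspur's profit: π_L = (423 - Q)q_L - (35q_L). Setting ∂π_L/∂q_L = 0: 388 - 2q_L - (q_Z) = 0.
Zephyr's profit: π_Z = (423 - Q)q_Z - (186q_Z). Setting ∂π_Z/∂q_Z = 0: 237 - 2q_Z - (q_L) = 0.
So q_L = (388 - q_Z)/2 and q_Z = (237 - q_L)/2.
Substituting one into the other gives q_L = 539/3 and q_Z = 86/3.

179.67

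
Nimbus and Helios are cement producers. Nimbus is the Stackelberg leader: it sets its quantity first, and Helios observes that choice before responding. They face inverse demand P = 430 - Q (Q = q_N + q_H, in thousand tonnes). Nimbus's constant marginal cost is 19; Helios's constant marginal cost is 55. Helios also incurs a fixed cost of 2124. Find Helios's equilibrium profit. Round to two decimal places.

3614.06

The follower Helios best-responds to any q_N: π_H = (430 - Q)q_H - 55q_H.
Follower FOC: 375 - q_N - 2q_H = 0, so q_H(q_N) = (375 - q_N)/2.
The leader anticipates this reaction. Substituting into P = 430 - Q gives P = 485/2 - (1/2)q_N, so π_N = (485/2 - (1/2)q_N)q_N - 19q_N.
The leader's first-order condition 447/2 - q_N = 0 yields q_N = 447/2.
Then q_H = (375 - 447/2)/2 = 303/4.
Price P = 430 - 1197/4 = 523/4.
Helios's profit: (523/4 - 55)·(303/4) - 2124 = 3614.0625.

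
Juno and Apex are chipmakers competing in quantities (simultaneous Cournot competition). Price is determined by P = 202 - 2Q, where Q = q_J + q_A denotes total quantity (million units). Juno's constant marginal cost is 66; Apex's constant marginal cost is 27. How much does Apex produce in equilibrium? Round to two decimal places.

Juno's profit: π_J = (202 - 2Q)q_J - (66q_J). Setting ∂π_J/∂q_J = 0: 136 - 4q_J - 2(q_A) = 0.
Apex's first-order condition: 175 - 4q_A - 2(q_J) = 0.
So q_J = (136 - 2q_A)/4 and q_A = (175 - 2q_J)/4.
Solving the pair: q_J = 97/6, q_A = 107/3.

35.67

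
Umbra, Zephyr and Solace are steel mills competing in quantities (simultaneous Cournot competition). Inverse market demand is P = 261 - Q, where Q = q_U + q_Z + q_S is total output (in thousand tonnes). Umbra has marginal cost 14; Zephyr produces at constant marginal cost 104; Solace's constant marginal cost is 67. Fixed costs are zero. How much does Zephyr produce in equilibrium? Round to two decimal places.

7.50

Umbra's profit: π_U = (261 - Q)q_U - (14q_U). Setting ∂π_U/∂q_U = 0: 247 - 2q_U - (q_Z + q_S) = 0.
Zephyr's profit: π_Z = (261 - Q)q_Z - (104q_Z). Setting ∂π_Z/∂q_Z = 0: 157 - 2q_Z - (q_U + q_S) = 0.
Solace's first-order condition: 194 - 2q_S - (q_U + q_Z) = 0.
Adding the 3 first-order conditions: 598 − 4Q = 0, so Q = 299/2.
Back-substituting: q_U = (247 − 299/2) = 195/2, q_Z = (157 − 299/2) = 15/2, q_S = (194 − 299/2) = 89/2.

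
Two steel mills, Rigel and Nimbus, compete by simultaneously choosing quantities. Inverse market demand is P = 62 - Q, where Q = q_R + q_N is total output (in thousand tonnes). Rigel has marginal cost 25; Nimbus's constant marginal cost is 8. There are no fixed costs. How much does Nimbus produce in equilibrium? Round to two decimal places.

Rigel's profit: π_R = (62 - Q)q_R - (25q_R). Setting ∂π_R/∂q_R = 0: 37 - 2q_R - (q_N) = 0.
Nimbus's profit: π_N = (62 - Q)q_N - (8q_N). Setting ∂π_N/∂q_N = 0: 54 - 2q_N - (q_R) = 0.
Best responses: q_R = (37 - q_N)/2, q_N = (54 - q_R)/2.
Solving the pair: q_R = 20/3, q_N = 71/3.

23.67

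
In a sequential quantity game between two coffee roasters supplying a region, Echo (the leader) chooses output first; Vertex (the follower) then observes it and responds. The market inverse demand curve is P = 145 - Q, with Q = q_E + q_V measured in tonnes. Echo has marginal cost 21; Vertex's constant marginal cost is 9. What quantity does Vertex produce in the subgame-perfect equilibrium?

40

The follower Vertex best-responds to any q_E: π_V = (145 - Q)q_V - 9q_V.
Setting the follower's marginal profit to zero, 136 - q_E - 2q_V = 0, i.e. q_V = (136 - q_E)/2.
Echo substitutes q_V(q_E) into its own profit: π_E = q_E(145 - q_E - (136 - q_E)/2) - 21q_E = (77 - (1/2)q_E)q_E - 21q_E.
Leader FOC: 56 - q_E = 0, so q_E = 56.
Then q_V = (136 - 56)/2 = 40.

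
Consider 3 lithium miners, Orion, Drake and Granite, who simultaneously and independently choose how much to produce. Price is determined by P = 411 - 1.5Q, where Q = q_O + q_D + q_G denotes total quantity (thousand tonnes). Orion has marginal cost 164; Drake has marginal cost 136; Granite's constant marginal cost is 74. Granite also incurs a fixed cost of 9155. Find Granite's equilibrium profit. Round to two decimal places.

Orion's profit: π_O = (411 - 1.5Q)q_O - (164q_O). Setting ∂π_O/∂q_O = 0: 247 - 3q_O - (3/2)(q_D + q_G) = 0.
Drake's profit: π_D = (411 - 1.5Q)q_D - (136q_D). Setting ∂π_D/∂q_D = 0: 275 - 3q_D - (3/2)(q_O + q_G) = 0.
Granite's profit: π_G = (411 - 1.5Q)q_G - (74q_G). Setting ∂π_G/∂q_G = 0: 337 - 3q_G - (3/2)(q_O + q_D) = 0.
Summing all 3 equations gives 859 − 6Q = 0, hence Q = 859/6.
Back-substituting: q_O = (247 − 859/4)/(3/2) = 43/2, q_D = (275 − 859/4)/(3/2) = 241/6, q_G = (337 − 859/4)/(3/2) = 163/2.
Price P = 411 - (3/2)·(859/6) = 785/4.
Granite's profit: (785/4 - 74)·(163/2) - 9155 = 808.3750.

808.38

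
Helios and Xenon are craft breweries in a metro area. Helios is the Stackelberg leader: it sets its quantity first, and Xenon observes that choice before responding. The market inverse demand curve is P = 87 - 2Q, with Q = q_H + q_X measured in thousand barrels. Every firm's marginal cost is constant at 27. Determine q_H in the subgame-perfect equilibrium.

Solve by backward induction. Given q_H, the follower Xenon maximises π_X = (87 - 2q_H - 2q_X)q_X - 27q_X.
Follower FOC: 60 - 2q_H - 4q_X = 0, so q_X(q_H) = (60 - 2q_H)/4.
Helios substitutes q_X(q_H) into its own profit: π_H = q_H(87 - 2q_H - (60 - 2q_H)/2) - 27q_H = (57 - q_H)q_H - 27q_H.
Leader FOC: 30 - 2q_H = 0, so q_H = 15.
Then q_X = (60 - 2·15)/4 = 15/2.

15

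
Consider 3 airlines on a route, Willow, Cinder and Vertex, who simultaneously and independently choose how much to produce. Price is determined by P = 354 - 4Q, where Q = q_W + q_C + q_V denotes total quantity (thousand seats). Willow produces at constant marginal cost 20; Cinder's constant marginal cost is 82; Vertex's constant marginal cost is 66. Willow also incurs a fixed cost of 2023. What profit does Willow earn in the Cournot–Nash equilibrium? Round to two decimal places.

Willow's profit: π_W = (354 - 4Q)q_W - (20q_W). Setting ∂π_W/∂q_W = 0: 334 - 8q_W - 4(q_C + q_V) = 0.
Cinder's first-order condition: 272 - 8q_C - 4(q_W + q_V) = 0.
Vertex's profit: π_V = (354 - 4Q)q_V - (66q_V). Setting ∂π_V/∂q_V = 0: 288 - 8q_V - 4(q_W + q_C) = 0.
Adding the 3 first-order conditions: 894 − 16Q = 0, so Q = 447/8.
Back-substituting: q_W = (334 − 447/2)/4 = 221/8, q_C = (272 − 447/2)/4 = 97/8, q_V = (288 − 447/2)/4 = 129/8.
Price P = 354 - 4·(447/8) = 261/2.
Willow's profit: (261/2 - 20)·(221/8) - 2023 = 1029.5625.

1029.56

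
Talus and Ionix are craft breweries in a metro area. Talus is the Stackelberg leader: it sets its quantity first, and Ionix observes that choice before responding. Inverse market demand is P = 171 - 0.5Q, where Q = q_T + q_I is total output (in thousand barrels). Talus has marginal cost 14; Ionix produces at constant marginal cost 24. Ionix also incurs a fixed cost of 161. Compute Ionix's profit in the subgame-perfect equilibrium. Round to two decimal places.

1855.13

The follower Ionix best-responds to any q_T: π_I = (171 - 0.5Q)q_I - 24q_I.
Follower FOC: 147 - (1/2)q_T - q_I = 0, so q_I(q_T) = (147 - (1/2)q_T).
Talus substitutes q_I(q_T) into its own profit: π_T = q_T(171 - (1/2)q_T - (147 - (1/2)q_T)/2) - 14q_T = (195/2 - (1/4)q_T)q_T - 14q_T.
Maximising: ∂π_T/∂q_T = 167/2 - (1/2)q_T = 0, giving q_T = 167.
Then q_I = (147 - (1/2)·167) = 127/2.
Price P = 171 - (1/2)·(461/2) = 223/4.
Ionix's profit: (223/4 - 24)·(127/2) - 161 = 1855.1250.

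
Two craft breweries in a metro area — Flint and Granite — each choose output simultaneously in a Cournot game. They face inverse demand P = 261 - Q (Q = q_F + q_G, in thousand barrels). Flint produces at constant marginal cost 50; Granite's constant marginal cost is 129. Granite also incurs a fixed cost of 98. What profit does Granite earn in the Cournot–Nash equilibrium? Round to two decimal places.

Flint's profit: π_F = (261 - Q)q_F - (50q_F). Setting ∂π_F/∂q_F = 0: 211 - 2q_F - (q_G) = 0.
Granite's first-order condition: 132 - 2q_G - (q_F) = 0.
Rearranging gives the reaction functions q_F = (211 - q_G)/2 and q_G = (132 - q_F)/2.
Solving the pair: q_F = 290/3, q_G = 53/3.
Price P = 261 - 343/3 = 440/3.
Granite's profit: (440/3 - 129)·(53/3) - 98 = 1927/9.

214.11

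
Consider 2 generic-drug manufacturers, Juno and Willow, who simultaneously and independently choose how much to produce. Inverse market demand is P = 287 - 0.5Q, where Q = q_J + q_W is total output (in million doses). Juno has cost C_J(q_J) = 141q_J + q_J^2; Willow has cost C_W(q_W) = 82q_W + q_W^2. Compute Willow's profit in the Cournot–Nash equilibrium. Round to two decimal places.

5755.38

Juno's profit: π_J = (287 - 0.5Q)q_J - (141q_J + q_J²). Setting ∂π_J/∂q_J = 0: 146 - 3q_J - (1/2)(q_W) = 0.
Willow's first-order condition: 205 - 3q_W - (1/2)(q_J) = 0.
Rearranging gives the reaction functions q_J = (146 - (1/2)q_W)/3 and q_W = (205 - (1/2)q_J)/3.
Substituting one into the other gives q_J = 1342/35 and q_W = 61.9429.
Price P = 287 - (1/2)·(702/7) = 1658/7.
Willow's profit: (1658/7)·61.9429 - 82·61.9429 - 61.9429² = 5755.3763.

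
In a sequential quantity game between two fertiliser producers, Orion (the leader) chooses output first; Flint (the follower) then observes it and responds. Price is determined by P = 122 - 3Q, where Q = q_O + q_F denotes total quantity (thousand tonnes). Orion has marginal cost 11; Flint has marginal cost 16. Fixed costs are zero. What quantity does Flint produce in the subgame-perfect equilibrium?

Solve by backward induction. Given q_O, the follower Flint maximises π_F = (122 - 3q_O - 3q_F)q_F - 16q_F.
Setting the follower's marginal profit to zero, 106 - 3q_O - 6q_F = 0, i.e. q_F = (106 - 3q_O)/6.
The leader anticipates this reaction. Substituting into P = 122 - 3Q gives P = 69 - (3/2)q_O, so π_O = (69 - (3/2)q_O)q_O - 11q_O.
Leader FOC: 58 - 3q_O = 0, so q_O = 58/3.
Then q_F = (106 - 3·(58/3))/6 = 8.

8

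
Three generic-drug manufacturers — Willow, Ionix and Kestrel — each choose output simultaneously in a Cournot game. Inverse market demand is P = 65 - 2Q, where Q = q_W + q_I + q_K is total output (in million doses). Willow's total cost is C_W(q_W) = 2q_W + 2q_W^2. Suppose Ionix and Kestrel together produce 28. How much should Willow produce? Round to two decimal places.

0.88

With rivals' combined output fixed at 28, Willow's profit is π_W = (65 - 2·28 - 2q_W)q_W - (2q_W + 2q_W²) = (9 - 2q_W)q_W - (2q_W + 2q_W²).
∂π_W/∂q_W = 7 - 8q_W = 0, so q_W = 7/8.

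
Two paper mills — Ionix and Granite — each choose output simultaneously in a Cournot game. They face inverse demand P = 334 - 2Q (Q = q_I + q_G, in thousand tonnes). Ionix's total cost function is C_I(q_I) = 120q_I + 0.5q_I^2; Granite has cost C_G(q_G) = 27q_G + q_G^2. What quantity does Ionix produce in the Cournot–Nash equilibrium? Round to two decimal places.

Ionix's profit: π_I = (334 - 2Q)q_I - (120q_I + (1/2)q_I²). Setting ∂π_I/∂q_I = 0: 214 - 5q_I - 2(q_G) = 0.
Granite's profit: π_G = (334 - 2Q)q_G - (27q_G + q_G²). Setting ∂π_G/∂q_G = 0: 307 - 6q_G - 2(q_I) = 0.
Rearranging gives the reaction functions q_I = (214 - 2q_G)/5 and q_G = (307 - 2q_I)/6.
Substituting one into the other gives q_I = 335/13 and q_G = 1107/26.

25.77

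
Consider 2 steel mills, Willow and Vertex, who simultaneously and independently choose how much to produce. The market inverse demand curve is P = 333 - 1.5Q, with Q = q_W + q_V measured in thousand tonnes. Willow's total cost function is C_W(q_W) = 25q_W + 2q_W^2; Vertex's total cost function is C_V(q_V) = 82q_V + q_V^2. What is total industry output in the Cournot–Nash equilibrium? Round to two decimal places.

Willow's profit: π_W = (333 - 1.5Q)q_W - (25q_W + 2q_W²). Setting ∂π_W/∂q_W = 0: 308 - 7q_W - (3/2)(q_V) = 0.
Vertex's first-order condition: 251 - 5q_V - (3/2)(q_W) = 0.
Best responses: q_W = (308 - (3/2)q_V)/7, q_V = (251 - (3/2)q_W)/5.
Substituting one into the other gives q_W = 35.5267 and q_V = 39.5420.
Total output Q = 35.5267 + 39.5420 = 75.0687.

75.07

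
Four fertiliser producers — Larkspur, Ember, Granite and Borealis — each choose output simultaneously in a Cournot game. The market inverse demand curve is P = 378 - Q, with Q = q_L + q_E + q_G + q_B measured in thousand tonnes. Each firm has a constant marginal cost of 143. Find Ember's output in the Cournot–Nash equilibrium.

Each firm earns π_i = (378 - Q)q_i - 143q_i.
Setting ∂π_i/∂q_i = 0 with rivals' quantities fixed: 235 - 2q_i - Σ_{j≠i} q_j = 0.
With identical firms every q_j equals q_i, so Σ_{j≠i} q_j = 3q_i and 235 = 5q_i, giving q_i = 47.

47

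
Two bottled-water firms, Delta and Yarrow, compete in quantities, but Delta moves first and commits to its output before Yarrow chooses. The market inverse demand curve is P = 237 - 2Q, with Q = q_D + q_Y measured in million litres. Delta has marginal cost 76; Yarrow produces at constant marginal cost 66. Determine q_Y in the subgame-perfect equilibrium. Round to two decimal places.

23.88

Solve by backward induction. Given q_D, the follower Yarrow maximises π_Y = (237 - 2q_D - 2q_Y)q_Y - 66q_Y.
Setting the follower's marginal profit to zero, 171 - 2q_D - 4q_Y = 0, i.e. q_Y = (171 - 2q_D)/4.
Delta substitutes q_Y(q_D) into its own profit: π_D = q_D(237 - 2q_D - (171 - 2q_D)/2) - 76q_D = (303/2 - q_D)q_D - 76q_D.
Leader FOC: 151/2 - 2q_D = 0, so q_D = 151/4.
Then q_Y = (171 - 2·(151/4))/4 = 191/8.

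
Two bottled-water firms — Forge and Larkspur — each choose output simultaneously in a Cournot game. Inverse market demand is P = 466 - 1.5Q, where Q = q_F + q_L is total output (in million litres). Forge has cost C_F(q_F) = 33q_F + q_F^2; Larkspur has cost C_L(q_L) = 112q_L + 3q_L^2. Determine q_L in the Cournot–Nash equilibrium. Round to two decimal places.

Forge's profit: π_F = (466 - 1.5Q)q_F - (33q_F + q_F²). Setting ∂π_F/∂q_F = 0: 433 - 5q_F - (3/2)(q_L) = 0.
Larkspur's first-order condition: 354 - 9q_L - (3/2)(q_F) = 0.
Best responses: q_F = (433 - (3/2)q_L)/5, q_L = (354 - (3/2)q_F)/9.
Solving the pair: q_F = 1496/19, q_L = 498/19.

26.21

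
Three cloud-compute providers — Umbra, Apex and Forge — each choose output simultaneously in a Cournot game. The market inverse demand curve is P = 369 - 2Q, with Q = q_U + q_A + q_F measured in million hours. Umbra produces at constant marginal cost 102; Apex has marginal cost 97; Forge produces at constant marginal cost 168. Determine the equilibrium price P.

Umbra's profit: π_U = (369 - 2Q)q_U - (102q_U). Setting ∂π_U/∂q_U = 0: 267 - 4q_U - 2(q_A + q_F) = 0.
Apex's profit: π_A = (369 - 2Q)q_A - (97q_A). Setting ∂π_A/∂q_A = 0: 272 - 4q_A - 2(q_U + q_F) = 0.
Forge's profit: π_F = (369 - 2Q)q_F - (168q_F). Setting ∂π_F/∂q_F = 0: 201 - 4q_F - 2(q_U + q_A) = 0.
Adding the 3 conditions: 740 − 4Q − 4Q = 0, i.e. Q = 185/2.
Back-substituting: q_U = (267 − 185)/2 = 41, q_A = (272 − 185)/2 = 87/2, q_F = (201 − 185)/2 = 8.
Total output Q = 185/2, so price P = 369 - 2·(185/2) = 184.

184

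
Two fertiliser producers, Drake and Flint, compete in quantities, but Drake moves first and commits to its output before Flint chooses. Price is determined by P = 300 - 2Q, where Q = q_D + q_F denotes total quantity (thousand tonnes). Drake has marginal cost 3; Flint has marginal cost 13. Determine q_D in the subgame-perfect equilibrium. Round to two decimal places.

Solve by backward induction. Given q_D, the follower Flint maximises π_F = (300 - 2q_D - 2q_F)q_F - 13q_F.
Follower FOC: 287 - 2q_D - 4q_F = 0, so q_F(q_D) = (287 - 2q_D)/4.
The leader anticipates this reaction. Substituting into P = 300 - 2Q gives P = 313/2 - q_D, so π_D = (313/2 - q_D)q_D - 3q_D.
Leader FOC: 307/2 - 2q_D = 0, so q_D = 307/4.
Then q_F = (287 - 2·(307/4))/4 = 267/8.

76.75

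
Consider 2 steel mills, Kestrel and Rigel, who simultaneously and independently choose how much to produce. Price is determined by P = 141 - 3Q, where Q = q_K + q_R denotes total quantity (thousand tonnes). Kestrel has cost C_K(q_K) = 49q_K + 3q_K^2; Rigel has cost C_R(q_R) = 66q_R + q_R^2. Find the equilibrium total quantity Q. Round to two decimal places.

Kestrel's profit: π_K = (141 - 3Q)q_K - (49q_K + 3q_K²). Setting ∂π_K/∂q_K = 0: 92 - 12q_K - 3(q_R) = 0.
Rigel's first-order condition: 75 - 8q_R - 3(q_K) = 0.
Rearranging gives the reaction functions q_K = (92 - 3q_R)/12 and q_R = (75 - 3q_K)/8.
Solving the pair: q_K = 511/87, q_R = 208/29.
Total output Q = 511/87 + 208/29 = 1135/87.

13.05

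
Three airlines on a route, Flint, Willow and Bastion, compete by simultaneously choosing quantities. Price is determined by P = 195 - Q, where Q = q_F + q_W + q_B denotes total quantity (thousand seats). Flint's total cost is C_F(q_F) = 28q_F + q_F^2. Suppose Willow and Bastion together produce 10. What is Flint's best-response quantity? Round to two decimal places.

39.25

With rivals' combined output fixed at 10, Flint's profit is π_F = (195 - 10 - q_F)q_F - (28q_F + q_F²) = (185 - q_F)q_F - (28q_F + q_F²).
∂π_F/∂q_F = 157 - 4q_F = 0, so q_F = 157/4.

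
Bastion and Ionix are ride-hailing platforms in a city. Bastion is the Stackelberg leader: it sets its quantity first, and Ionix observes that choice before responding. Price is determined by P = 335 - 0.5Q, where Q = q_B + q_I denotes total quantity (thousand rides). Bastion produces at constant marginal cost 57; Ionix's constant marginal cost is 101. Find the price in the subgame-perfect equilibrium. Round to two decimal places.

Solve by backward induction. Given q_B, the follower Ionix maximises π_I = (335 - (1/2)q_B - (1/2)q_I)q_I - 101q_I.
Setting the follower's marginal profit to zero, 234 - (1/2)q_B - q_I = 0, i.e. q_I = (234 - (1/2)q_B).
Bastion substitutes q_I(q_B) into its own profit: π_B = q_B(335 - (1/2)q_B - (234 - (1/2)q_B)/2) - 57q_B = (218 - (1/4)q_B)q_B - 57q_B.
Leader FOC: 161 - (1/2)q_B = 0, so q_B = 322.
Then q_I = (234 - (1/2)·322) = 73.
Total output Q = 395, so price P = 335 - (1/2)·395 = 275/2.

137.50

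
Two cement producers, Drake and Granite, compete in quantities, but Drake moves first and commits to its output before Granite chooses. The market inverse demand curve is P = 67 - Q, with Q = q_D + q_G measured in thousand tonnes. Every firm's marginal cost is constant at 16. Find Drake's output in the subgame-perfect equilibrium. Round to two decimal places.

Solve by backward induction. Given q_D, the follower Granite maximises π_G = (67 - q_D - q_G)q_G - 16q_G.
∂π_G/∂q_G = 51 - q_D - 2q_G = 0 gives the reaction function q_G = (51 - q_D)/2.
Drake substitutes q_G(q_D) into its own profit: π_D = q_D(67 - q_D - (51 - q_D)/2) - 16q_D = (83/2 - (1/2)q_D)q_D - 16q_D.
Leader FOC: 51/2 - q_D = 0, so q_D = 51/2.
Then q_G = (51 - 51/2)/2 = 51/4.

25.50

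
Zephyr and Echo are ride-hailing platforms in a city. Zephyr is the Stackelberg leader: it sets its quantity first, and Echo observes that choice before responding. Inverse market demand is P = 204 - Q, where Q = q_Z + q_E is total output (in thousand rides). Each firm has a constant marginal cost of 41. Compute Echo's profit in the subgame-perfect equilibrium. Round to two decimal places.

Solve by backward induction. Given q_Z, the follower Echo maximises π_E = (204 - q_Z - q_E)q_E - 41q_E.
Follower FOC: 163 - q_Z - 2q_E = 0, so q_E(q_Z) = (163 - q_Z)/2.
The leader anticipates this reaction. Substituting into P = 204 - Q gives P = 245/2 - (1/2)q_Z, so π_Z = (245/2 - (1/2)q_Z)q_Z - 41q_Z.
Leader FOC: 163/2 - q_Z = 0, so q_Z = 163/2.
Then q_E = (163 - 163/2)/2 = 163/4.
Price P = 204 - 489/4 = 327/4.
Echo's profit: (327/4 - 41)·(163/4) = 1660.5625.

1660.56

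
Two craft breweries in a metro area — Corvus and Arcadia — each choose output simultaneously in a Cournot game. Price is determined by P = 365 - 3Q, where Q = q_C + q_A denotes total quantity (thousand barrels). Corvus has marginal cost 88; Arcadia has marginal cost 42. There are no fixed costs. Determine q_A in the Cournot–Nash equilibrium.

Corvus's profit: π_C = (365 - 3Q)q_C - (88q_C). Setting ∂π_C/∂q_C = 0: 277 - 6q_C - 3(q_A) = 0.
Arcadia's profit: π_A = (365 - 3Q)q_A - (42q_A). Setting ∂π_A/∂q_A = 0: 323 - 6q_A - 3(q_C) = 0.
So q_C = (277 - 3q_A)/6 and q_A = (323 - 3q_C)/6.
Substituting one into the other gives q_C = 77/3 and q_A = 41.

41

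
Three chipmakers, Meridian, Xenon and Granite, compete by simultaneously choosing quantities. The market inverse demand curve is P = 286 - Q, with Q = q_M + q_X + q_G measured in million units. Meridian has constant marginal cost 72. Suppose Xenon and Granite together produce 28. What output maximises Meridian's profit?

93

With rivals' combined output fixed at 28, Meridian's profit is π_M = (286 - 28 - q_M)q_M - (72q_M) = (258 - q_M)q_M - (72q_M).
∂π_M/∂q_M = 186 - 2q_M = 0, so q_M = 93.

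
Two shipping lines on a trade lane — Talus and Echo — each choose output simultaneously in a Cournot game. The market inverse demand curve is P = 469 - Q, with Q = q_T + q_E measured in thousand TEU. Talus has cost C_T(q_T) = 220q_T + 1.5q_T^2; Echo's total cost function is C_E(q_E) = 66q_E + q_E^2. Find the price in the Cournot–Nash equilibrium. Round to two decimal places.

Talus's profit: π_T = (469 - Q)q_T - (220q_T + (3/2)q_T²). Setting ∂π_T/∂q_T = 0: 249 - 5q_T - (q_E) = 0.
Echo's first-order condition: 403 - 4q_E - (q_T) = 0.
Best responses: q_T = (249 - q_E)/5, q_E = (403 - q_T)/4.
Solving the pair: q_T = 593/19, q_E = 1766/19.
Total output Q = 124.1579, so price P = 469 - 124.1579 = 344.8421.

344.84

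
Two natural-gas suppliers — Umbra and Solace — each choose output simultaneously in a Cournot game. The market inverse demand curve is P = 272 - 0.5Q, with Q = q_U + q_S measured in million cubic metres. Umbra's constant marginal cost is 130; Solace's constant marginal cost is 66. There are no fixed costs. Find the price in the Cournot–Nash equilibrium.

Umbra's profit: π_U = (272 - 0.5Q)q_U - (130q_U). Setting ∂π_U/∂q_U = 0: 142 - q_U - (1/2)(q_S) = 0.
Solace's profit: π_S = (272 - 0.5Q)q_S - (66q_S). Setting ∂π_S/∂q_S = 0: 206 - q_S - (1/2)(q_U) = 0.
Best responses: q_U = (142 - (1/2)q_S), q_S = (206 - (1/2)q_U).
Substituting one into the other gives q_U = 52 and q_S = 180.
Total output Q = 232, so price P = 272 - (1/2)·232 = 156.

156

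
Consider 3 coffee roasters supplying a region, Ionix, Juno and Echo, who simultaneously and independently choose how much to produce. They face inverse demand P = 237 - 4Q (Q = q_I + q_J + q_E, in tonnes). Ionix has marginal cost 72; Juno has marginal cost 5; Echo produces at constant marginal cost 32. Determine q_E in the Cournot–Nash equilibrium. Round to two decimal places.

13.63

Ionix's profit: π_I = (237 - 4Q)q_I - (72q_I). Setting ∂π_I/∂q_I = 0: 165 - 8q_I - 4(q_J + q_E) = 0.
Juno's profit: π_J = (237 - 4Q)q_J - (5q_J). Setting ∂π_J/∂q_J = 0: 232 - 8q_J - 4(q_I + q_E) = 0.
Echo's first-order condition: 205 - 8q_E - 4(q_I + q_J) = 0.
Adding the 3 first-order conditions: 602 − 16Q = 0, so Q = 301/8.
Back-substituting: q_I = (165 − 301/2)/4 = 29/8, q_J = (232 − 301/2)/4 = 163/8, q_E = (205 − 301/2)/4 = 109/8.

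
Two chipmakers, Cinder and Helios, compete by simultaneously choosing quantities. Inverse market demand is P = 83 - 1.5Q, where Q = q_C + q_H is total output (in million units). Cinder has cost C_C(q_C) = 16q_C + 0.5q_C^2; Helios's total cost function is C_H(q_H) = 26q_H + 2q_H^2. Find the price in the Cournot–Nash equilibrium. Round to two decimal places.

53.23

Cinder's profit: π_C = (83 - 1.5Q)q_C - (16q_C + (1/2)q_C²). Setting ∂π_C/∂q_C = 0: 67 - 4q_C - (3/2)(q_H) = 0.
Helios's first-order condition: 57 - 7q_H - (3/2)(q_C) = 0.
Rearranging gives the reaction functions q_C = (67 - (3/2)q_H)/4 and q_H = (57 - (3/2)q_C)/7.
Substituting one into the other gives q_C = 1534/103 and q_H = 510/103.
Total output Q = 19.8447, so price P = 83 - (3/2)·19.8447 = 53.2330.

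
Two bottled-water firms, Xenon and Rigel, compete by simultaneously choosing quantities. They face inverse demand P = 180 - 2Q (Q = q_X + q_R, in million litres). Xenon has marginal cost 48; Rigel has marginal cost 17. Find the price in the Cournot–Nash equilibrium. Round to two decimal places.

Xenon's profit: π_X = (180 - 2Q)q_X - (48q_X). Setting ∂π_X/∂q_X = 0: 132 - 4q_X - 2(q_R) = 0.
Rigel's profit: π_R = (180 - 2Q)q_R - (17q_R). Setting ∂π_R/∂q_R = 0: 163 - 4q_R - 2(q_X) = 0.
So q_X = (132 - 2q_R)/4 and q_R = (163 - 2q_X)/4.
Solving the pair: q_X = 101/6, q_R = 97/3.
Total output Q = 295/6, so price P = 180 - 2·(295/6) = 245/3.

81.67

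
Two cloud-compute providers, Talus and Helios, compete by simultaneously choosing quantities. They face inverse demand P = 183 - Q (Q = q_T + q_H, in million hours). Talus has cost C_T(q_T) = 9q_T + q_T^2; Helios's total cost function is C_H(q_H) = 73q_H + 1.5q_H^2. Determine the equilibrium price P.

129

Talus's profit: π_T = (183 - Q)q_T - (9q_T + q_T²). Setting ∂π_T/∂q_T = 0: 174 - 4q_T - (q_H) = 0.
Helios's profit: π_H = (183 - Q)q_H - (73q_H + (3/2)q_H²). Setting ∂π_H/∂q_H = 0: 110 - 5q_H - (q_T) = 0.
Best responses: q_T = (174 - q_H)/4, q_H = (110 - q_T)/5.
Substituting one into the other gives q_T = 40 and q_H = 14.
Total output Q = 54, so price P = 183 - 54 = 129.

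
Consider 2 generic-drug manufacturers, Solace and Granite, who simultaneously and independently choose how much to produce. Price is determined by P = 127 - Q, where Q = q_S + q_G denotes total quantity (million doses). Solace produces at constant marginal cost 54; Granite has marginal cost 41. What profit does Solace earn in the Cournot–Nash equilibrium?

Solace's profit: π_S = (127 - Q)q_S - (54q_S). Setting ∂π_S/∂q_S = 0: 73 - 2q_S - (q_G) = 0.
Granite's first-order condition: 86 - 2q_G - (q_S) = 0.
So q_S = (73 - q_G)/2 and q_G = (86 - q_S)/2.
Substituting one into the other gives q_S = 20 and q_G = 33.
Price P = 127 - 53 = 74.
Solace's profit: (74 - 54)·20 = 400.

400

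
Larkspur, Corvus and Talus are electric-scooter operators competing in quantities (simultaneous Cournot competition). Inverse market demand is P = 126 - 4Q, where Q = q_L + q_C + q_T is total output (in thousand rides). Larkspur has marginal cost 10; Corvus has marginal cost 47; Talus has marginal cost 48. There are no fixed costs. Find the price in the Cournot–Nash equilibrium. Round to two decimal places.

Larkspur's profit: π_L = (126 - 4Q)q_L - (10q_L). Setting ∂π_L/∂q_L = 0: 116 - 8q_L - 4(q_C + q_T) = 0.
Corvus's profit: π_C = (126 - 4Q)q_C - (47q_C). Setting ∂π_C/∂q_C = 0: 79 - 8q_C - 4(q_L + q_T) = 0.
Talus's first-order condition: 78 - 8q_T - 4(q_L + q_C) = 0.
Summing all 3 equations gives 273 − 16Q = 0, hence Q = 273/16.
Back-substituting: q_L = (116 − 273/4)/4 = 191/16, q_C = (79 − 273/4)/4 = 43/16, q_T = (78 − 273/4)/4 = 39/16.
Total output Q = 273/16, so price P = 126 - 4·(273/16) = 231/4.

57.75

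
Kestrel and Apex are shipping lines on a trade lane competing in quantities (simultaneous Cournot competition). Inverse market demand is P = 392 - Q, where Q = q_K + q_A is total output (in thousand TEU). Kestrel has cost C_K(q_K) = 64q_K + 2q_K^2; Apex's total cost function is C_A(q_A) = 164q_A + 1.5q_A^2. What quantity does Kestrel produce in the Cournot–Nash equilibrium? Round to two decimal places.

Kestrel's profit: π_K = (392 - Q)q_K - (64q_K + 2q_K²). Setting ∂π_K/∂q_K = 0: 328 - 6q_K - (q_A) = 0.
Apex's first-order condition: 228 - 5q_A - (q_K) = 0.
So q_K = (328 - q_A)/6 and q_A = (228 - q_K)/5.
Solving the pair: q_K = 1412/29, q_A = 1040/29.

48.69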